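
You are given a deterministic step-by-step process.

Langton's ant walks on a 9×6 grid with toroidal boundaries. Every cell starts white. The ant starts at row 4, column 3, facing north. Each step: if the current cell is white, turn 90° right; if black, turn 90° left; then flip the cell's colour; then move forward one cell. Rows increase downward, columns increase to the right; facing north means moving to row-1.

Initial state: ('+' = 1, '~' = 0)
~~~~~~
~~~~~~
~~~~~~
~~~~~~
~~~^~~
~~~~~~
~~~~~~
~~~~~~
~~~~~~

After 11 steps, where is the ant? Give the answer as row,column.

5,1

k=0  ~~~~~~
~~~~~~
~~~~~~
~~~~~~
~~~^~~
~~~~~~
~~~~~~
~~~~~~
~~~~~~
k=1  ~~~~~~
~~~~~~
~~~~~~
~~~~~~
~~~+>~
~~~~~~
~~~~~~
~~~~~~
~~~~~~
k=2  ~~~~~~
~~~~~~
~~~~~~
~~~~~~
~~~++~
~~~~v~
~~~~~~
~~~~~~
~~~~~~
k=3  ~~~~~~
~~~~~~
~~~~~~
~~~~~~
~~~++~
~~~<+~
~~~~~~
~~~~~~
~~~~~~
k=4  ~~~~~~
~~~~~~
~~~~~~
~~~~~~
~~~^+~
~~~++~
~~~~~~
~~~~~~
~~~~~~
k=5  ~~~~~~
~~~~~~
~~~~~~
~~~~~~
~~<~+~
~~~++~
~~~~~~
~~~~~~
~~~~~~
k=6  ~~~~~~
~~~~~~
~~~~~~
~~^~~~
~~+~+~
~~~++~
~~~~~~
~~~~~~
~~~~~~
k=7  ~~~~~~
~~~~~~
~~~~~~
~~+>~~
~~+~+~
~~~++~
~~~~~~
~~~~~~
~~~~~~
k=8  ~~~~~~
~~~~~~
~~~~~~
~~++~~
~~+v+~
~~~++~
~~~~~~
~~~~~~
~~~~~~
k=9  ~~~~~~
~~~~~~
~~~~~~
~~++~~
~~<++~
~~~++~
~~~~~~
~~~~~~
~~~~~~
k=10  ~~~~~~
~~~~~~
~~~~~~
~~++~~
~~~++~
~~v++~
~~~~~~
~~~~~~
~~~~~~
k=11  ~~~~~~
~~~~~~
~~~~~~
~~++~~
~~~++~
~<+++~
~~~~~~
~~~~~~
~~~~~~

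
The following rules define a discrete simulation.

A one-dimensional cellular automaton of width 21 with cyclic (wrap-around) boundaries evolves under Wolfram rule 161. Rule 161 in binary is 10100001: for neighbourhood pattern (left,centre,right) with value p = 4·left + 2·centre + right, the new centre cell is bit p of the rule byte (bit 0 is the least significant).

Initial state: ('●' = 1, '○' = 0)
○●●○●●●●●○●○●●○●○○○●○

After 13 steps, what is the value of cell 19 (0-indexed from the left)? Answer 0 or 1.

0

step 0: ○●●○●●●●●○●○●●○●○○○●○
step 1: ○○○●○●●●○●○●○○●○○●○○○
step 2: ●●○○●○●○●○●○○○○○○○○●●
step 3: ●○○○○●○●○●○○●●●●●●○○●
step 4: ○○●●○○●○●○○○○●●●●○○○○
step 5: ●○○○○○○●○○●●○○●●○○●●●
step 6: ○○●●●●○○○○○○○○○○○○○●●
step 7: ○○○●●○○●●●●●●●●●●●○○○
step 8: ●●○○○○○○●●●●●●●●●○○●●
step 9: ●○○●●●●○○●●●●●●●○○○○●
step 10: ○○○○●●○○○○●●●●●○○●●○○
step 11: ●●●○○○○●●○○●●●○○○○○○●
step 12: ●●○○●●○○○○○○●○○●●●●○○
step 13: ○○○○○○○●●●●○○○○○●●○○○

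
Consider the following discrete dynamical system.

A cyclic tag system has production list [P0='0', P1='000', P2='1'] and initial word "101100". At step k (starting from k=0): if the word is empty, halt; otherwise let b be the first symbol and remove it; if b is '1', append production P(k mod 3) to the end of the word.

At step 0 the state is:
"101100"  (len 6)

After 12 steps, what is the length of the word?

0

gen 0: "101100"  (len 6)
gen 1: "011000"  (len 6)
gen 2: "11000"  (len 5)
gen 3: "10001"  (len 5)
gen 4: "00010"  (len 5)
gen 5: "0010"  (len 4)
gen 6: "010"  (len 3)
gen 7: "10"  (len 2)
gen 8: "0000"  (len 4)
gen 9: "000"  (len 3)
gen 10: "00"  (len 2)
gen 11: "0"  (len 1)
gen 12: (halted — word empty)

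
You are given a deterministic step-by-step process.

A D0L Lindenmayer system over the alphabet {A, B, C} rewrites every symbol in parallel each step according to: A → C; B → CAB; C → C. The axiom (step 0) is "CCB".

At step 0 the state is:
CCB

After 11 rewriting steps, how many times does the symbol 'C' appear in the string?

gen 0: CCB
gen 1: CCCAB
gen 2: CCCCCAB
gen 3: CCCCCCCAB
gen 4: CCCCCCCCCAB
gen 5: CCCCCCCCCCCAB
gen 6: CCCCCCCCCCCCCAB
gen 7: CCCCCCCCCCCCCCCAB
gen 8: CCCCCCCCCCCCCCCCCAB
gen 9: CCCCCCCCCCCCCCCCCCCAB
gen 10: CCCCCCCCCCCCCCCCCCCCCAB
gen 11: CCCCCCCCCCCCCCCCCCCCCCCAB

23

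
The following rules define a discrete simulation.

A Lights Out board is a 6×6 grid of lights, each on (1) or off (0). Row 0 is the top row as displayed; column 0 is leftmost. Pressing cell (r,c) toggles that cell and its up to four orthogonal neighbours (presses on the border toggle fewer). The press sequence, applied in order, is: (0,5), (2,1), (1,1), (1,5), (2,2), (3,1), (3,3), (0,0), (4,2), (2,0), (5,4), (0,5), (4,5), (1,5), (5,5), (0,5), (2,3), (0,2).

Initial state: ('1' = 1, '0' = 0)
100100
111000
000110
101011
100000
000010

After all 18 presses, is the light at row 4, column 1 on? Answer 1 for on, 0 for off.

0

gen 0: 100100
111000
000110
101011
100000
000010
gen 1: 100111
111001
000110
101011
100000
000010
gen 2: 100111
101001
111110
111011
100000
000010
gen 3: 110111
010001
101110
111011
100000
000010
gen 4: 110110
010010
101111
111011
100000
000010
gen 5: 110110
011010
110011
110011
100000
000010
gen 6: 110110
011010
100011
001011
110000
000010
gen 7: 110110
011010
100111
000101
110100
000010
gen 8: 000110
111010
100111
000101
110100
000010
gen 9: 000110
111010
100111
001101
101000
001010
gen 10: 000110
011010
010111
101101
101000
001010
gen 11: 000110
011010
010111
101101
101010
001101
gen 12: 000101
011011
010111
101101
101010
001101
gen 13: 000101
011011
010111
101100
101001
001100
gen 14: 000100
011000
010110
101100
101001
001100
gen 15: 000100
011000
010110
101100
101000
001111
gen 16: 000111
011001
010110
101100
101000
001111
gen 17: 000111
011101
011000
101000
101000
001111
gen 18: 011011
010101
011000
101000
101000
001111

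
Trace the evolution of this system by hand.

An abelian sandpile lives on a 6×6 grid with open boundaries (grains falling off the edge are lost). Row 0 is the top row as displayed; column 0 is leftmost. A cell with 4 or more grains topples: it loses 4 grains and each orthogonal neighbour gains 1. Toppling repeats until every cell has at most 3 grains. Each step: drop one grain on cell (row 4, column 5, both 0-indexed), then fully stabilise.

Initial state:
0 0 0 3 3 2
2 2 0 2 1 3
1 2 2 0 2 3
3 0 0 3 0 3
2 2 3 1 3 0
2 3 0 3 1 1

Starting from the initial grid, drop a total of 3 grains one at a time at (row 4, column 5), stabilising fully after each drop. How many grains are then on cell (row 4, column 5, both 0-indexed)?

t=0: 0 0 0 3 3 2
2 2 0 2 1 3
1 2 2 0 2 3
3 0 0 3 0 3
2 2 3 1 3 0
2 3 0 3 1 1
t=1: 0 0 0 3 3 2
2 2 0 2 1 3
1 2 2 0 2 3
3 0 0 3 0 3
2 2 3 1 3 1
2 3 0 3 1 1
t=2: 0 0 0 3 3 2
2 2 0 2 1 3
1 2 2 0 2 3
3 0 0 3 0 3
2 2 3 1 3 2
2 3 0 3 1 1
t=3: 0 0 0 3 3 2
2 2 0 2 1 3
1 2 2 0 2 3
3 0 0 3 0 3
2 2 3 1 3 3
2 3 0 3 1 1

3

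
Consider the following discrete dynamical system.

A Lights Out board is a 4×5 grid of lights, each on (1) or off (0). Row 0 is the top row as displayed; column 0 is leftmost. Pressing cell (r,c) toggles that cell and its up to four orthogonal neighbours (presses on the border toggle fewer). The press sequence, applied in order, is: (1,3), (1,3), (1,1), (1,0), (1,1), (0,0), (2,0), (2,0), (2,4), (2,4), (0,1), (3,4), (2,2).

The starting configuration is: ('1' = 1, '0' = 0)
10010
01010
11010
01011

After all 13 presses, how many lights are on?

k=0  10010
01010
11010
01011
k=1  10000
01101
11000
01011
k=2  10010
01010
11010
01011
k=3  11010
10110
10010
01011
k=4  01010
01110
00010
01011
k=5  00010
10010
01010
01011
k=6  11010
00010
01010
01011
k=7  11010
10010
10010
11011
k=8  11010
00010
01010
01011
k=9  11010
00011
01001
01010
k=10  11010
00010
01010
01011
k=11  00110
01010
01010
01011
k=12  00110
01010
01011
01000
k=13  00110
01110
00101
01100

9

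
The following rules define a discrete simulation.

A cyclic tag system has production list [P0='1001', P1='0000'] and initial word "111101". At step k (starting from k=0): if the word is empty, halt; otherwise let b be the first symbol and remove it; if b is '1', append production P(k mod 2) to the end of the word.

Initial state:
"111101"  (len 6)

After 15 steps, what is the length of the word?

t=0: "111101"  (len 6)
t=1: "111011001"  (len 9)
t=2: "110110010000"  (len 12)
t=3: "101100100001001"  (len 15)
t=4: "011001000010010000"  (len 18)
t=5: "11001000010010000"  (len 17)
t=6: "10010000100100000000"  (len 20)
t=7: "00100001001000000001001"  (len 23)
t=8: "0100001001000000001001"  (len 22)
t=9: "100001001000000001001"  (len 21)
t=10: "000010010000000010010000"  (len 24)
t=11: "00010010000000010010000"  (len 23)
t=12: "0010010000000010010000"  (len 22)
t=13: "010010000000010010000"  (len 21)
t=14: "10010000000010010000"  (len 20)
t=15: "00100000000100100001001"  (len 23)

23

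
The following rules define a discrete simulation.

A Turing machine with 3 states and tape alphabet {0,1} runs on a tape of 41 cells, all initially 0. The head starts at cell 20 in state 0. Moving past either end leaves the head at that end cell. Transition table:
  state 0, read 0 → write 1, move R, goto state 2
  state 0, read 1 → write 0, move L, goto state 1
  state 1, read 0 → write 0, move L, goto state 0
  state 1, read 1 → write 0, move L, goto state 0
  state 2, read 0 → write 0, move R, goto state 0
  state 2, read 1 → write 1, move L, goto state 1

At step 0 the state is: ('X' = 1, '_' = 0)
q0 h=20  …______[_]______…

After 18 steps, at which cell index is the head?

step 0: q0 h=20  …______[_]______…
step 1: q2 h=21  …_____X[_]______…
step 2: q0 h=22  …____X_[_]______…
step 3: q2 h=23  …___X_X[_]______…
step 4: q0 h=24  …__X_X_[_]______…
step 5: q2 h=25  …_X_X_X[_]______…
step 6: q0 h=26  …X_X_X_[_]______…
step 7: q2 h=27  …_X_X_X[_]______…
step 8: q0 h=28  …X_X_X_[_]______…
step 9: q2 h=29  …_X_X_X[_]______…
step 10: q0 h=30  …X_X_X_[_]______…
step 11: q2 h=31  …_X_X_X[_]______…
step 12: q0 h=32  …X_X_X_[_]______…
step 13: q2 h=33  …_X_X_X[_]______…
step 14: q0 h=34  …X_X_X_[_]______|
step 15: q2 h=35  …_X_X_X[_]_____|
step 16: q0 h=36  …X_X_X_[_]____|
step 17: q2 h=37  …_X_X_X[_]___|
step 18: q0 h=38  …X_X_X_[_]__|

38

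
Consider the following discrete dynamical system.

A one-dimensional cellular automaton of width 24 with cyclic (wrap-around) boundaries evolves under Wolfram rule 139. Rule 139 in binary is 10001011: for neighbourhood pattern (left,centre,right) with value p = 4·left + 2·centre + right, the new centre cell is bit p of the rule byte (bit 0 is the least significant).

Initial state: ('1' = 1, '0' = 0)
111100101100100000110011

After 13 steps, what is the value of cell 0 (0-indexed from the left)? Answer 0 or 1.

[0] 111100101100100000110011
[1] 111001001001001111100111
[2] 110010010010011111001111
[3] 100100100100111110011111
[4] 001001001001111100111111
[5] 010010010011111001111110
[6] 100100100111110011111100
[7] 001001001111100111111001
[8] 010010011111001111110010
[9] 100100111110011111100100
[10] 001001111100111111001001
[11] 010011111001111110010010
[12] 100111110011111100100100
[13] 001111100111111001001001

0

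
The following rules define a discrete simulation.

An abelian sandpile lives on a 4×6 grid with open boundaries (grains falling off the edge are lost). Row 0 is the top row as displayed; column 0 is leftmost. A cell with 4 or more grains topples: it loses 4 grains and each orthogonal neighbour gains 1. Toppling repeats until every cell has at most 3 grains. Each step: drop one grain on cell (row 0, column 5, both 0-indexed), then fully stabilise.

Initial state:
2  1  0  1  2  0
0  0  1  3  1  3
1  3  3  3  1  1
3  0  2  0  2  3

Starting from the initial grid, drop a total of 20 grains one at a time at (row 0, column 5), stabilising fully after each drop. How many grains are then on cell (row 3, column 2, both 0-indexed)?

3

[0] 2  1  0  1  2  0
0  0  1  3  1  3
1  3  3  3  1  1
3  0  2  0  2  3
[1] 2  1  0  1  2  1
0  0  1  3  1  3
1  3  3  3  1  1
3  0  2  0  2  3
[2] 2  1  0  1  2  2
0  0  1  3  1  3
1  3  3  3  1  1
3  0  2  0  2  3
[3] 2  1  0  1  2  3
0  0  1  3  1  3
1  3  3  3  1  1
3  0  2  0  2  3
[4] 2  1  0  1  3  1
0  0  1  3  2  0
1  3  3  3  1  2
3  0  2  0  2  3
[5] 2  1  0  1  3  2
0  0  1  3  2  0
1  3  3  3  1  2
3  0  2  0  2  3
[6] 2  1  0  1  3  3
0  0  1  3  2  0
1  3  3  3  1  2
3  0  2  0  2  3
[7] 2  1  0  2  0  1
0  0  1  3  3  1
1  3  3  3  1  2
3  0  2  0  2  3
[8] 2  1  0  2  0  2
0  0  1  3  3  1
1  3  3  3  1  2
3  0  2  0  2  3
[9] 2  1  0  2  0  3
0  0  1  3  3  1
1  3  3  3  1  2
3  0  2  0  2  3
[10] 2  1  0  2  1  0
0  0  1  3  3  2
1  3  3  3  1  2
3  0  2  0  2  3
[11] 2  1  0  2  1  1
0  0  1  3  3  2
1  3  3  3  1  2
3  0  2  0  2  3
[12] 2  1  0  2  1  2
0  0  1  3  3  2
1  3  3  3  1  2
3  0  2  0  2  3
[13] 2  1  0  2  1  3
0  0  1  3  3  2
1  3  3  3  1  2
3  0  2  0  2  3
[14] 2  1  0  2  2  0
0  0  1  3  3  3
1  3  3  3  1  2
3  0  2  0  2  3
[15] 2  1  0  2  2  1
0  0  1  3  3  3
1  3  3  3  1  2
3  0  2  0  2  3
[16] 2  1  0  2  2  2
0  0  1  3  3  3
1  3  3  3  1  2
3  0  2  0  2  3
[17] 2  1  0  2  2  3
0  0  1  3  3  3
1  3  3  3  1  2
3  0  2  0  2  3
[18] 2  1  1  0  1  2
0  1  3  2  2  1
2  0  1  1  3  3
3  1  3  1  2  3
[19] 2  1  1  0  1  3
0  1  3  2  2  1
2  0  1  1  3  3
3  1  3  1  2  3
[20] 2  1  1  0  2  0
0  1  3  2  2  2
2  0  1  1  3  3
3  1  3  1  2  3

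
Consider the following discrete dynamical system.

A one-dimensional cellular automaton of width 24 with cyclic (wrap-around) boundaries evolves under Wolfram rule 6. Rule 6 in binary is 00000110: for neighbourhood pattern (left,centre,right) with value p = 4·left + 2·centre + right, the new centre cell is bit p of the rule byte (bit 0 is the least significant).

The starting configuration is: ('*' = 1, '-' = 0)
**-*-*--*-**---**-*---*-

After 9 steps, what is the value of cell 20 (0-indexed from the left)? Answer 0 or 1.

0

step 0: **-*-*--*-**---**-*---*-
step 1: ---*-*-**-----*---*--**-
step 2: --**-*-------**--**-*---
step 3: -*---*------*---*---*---
step 4: **--**-----**--**--**---
step 5: ---*------*---*---*----*
step 6: --**-----**--**--**---**
step 7: -*------*---*---*----*--
step 8: **-----**--**--**---**--
step 9: ------*---*---*----*---*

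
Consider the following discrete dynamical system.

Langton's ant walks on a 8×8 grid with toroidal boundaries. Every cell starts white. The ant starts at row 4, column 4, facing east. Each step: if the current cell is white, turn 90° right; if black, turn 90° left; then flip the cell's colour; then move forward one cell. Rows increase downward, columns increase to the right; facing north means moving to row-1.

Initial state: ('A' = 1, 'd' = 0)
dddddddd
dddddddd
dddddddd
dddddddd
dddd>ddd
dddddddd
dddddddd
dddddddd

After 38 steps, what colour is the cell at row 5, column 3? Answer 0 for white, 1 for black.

k=0  dddddddd
dddddddd
dddddddd
dddddddd
dddd>ddd
dddddddd
dddddddd
dddddddd
k=1  dddddddd
dddddddd
dddddddd
dddddddd
ddddAddd
ddddvddd
dddddddd
dddddddd
k=2  dddddddd
dddddddd
dddddddd
dddddddd
ddddAddd
ddd<Addd
dddddddd
dddddddd
k=3  dddddddd
dddddddd
dddddddd
dddddddd
ddd^Addd
dddAAddd
dddddddd
dddddddd
k=4  dddddddd
dddddddd
dddddddd
dddddddd
dddA>ddd
dddAAddd
dddddddd
dddddddd
k=5  dddddddd
dddddddd
dddddddd
dddd^ddd
dddAdddd
dddAAddd
dddddddd
dddddddd
k=6  dddddddd
dddddddd
dddddddd
ddddA>dd
dddAdddd
dddAAddd
dddddddd
dddddddd
k=7  dddddddd
dddddddd
dddddddd
ddddAAdd
dddAdvdd
dddAAddd
dddddddd
dddddddd
k=8  dddddddd
dddddddd
dddddddd
ddddAAdd
dddA<Add
dddAAddd
dddddddd
dddddddd
k=9  dddddddd
dddddddd
dddddddd
dddd^Add
dddAAAdd
dddAAddd
dddddddd
dddddddd
k=10  dddddddd
dddddddd
dddddddd
ddd<dAdd
dddAAAdd
dddAAddd
dddddddd
dddddddd
k=11  dddddddd
dddddddd
ddd^dddd
dddAdAdd
dddAAAdd
dddAAddd
dddddddd
dddddddd
k=12  dddddddd
dddddddd
dddA>ddd
dddAdAdd
dddAAAdd
dddAAddd
dddddddd
dddddddd
k=13  dddddddd
dddddddd
dddAAddd
dddAvAdd
dddAAAdd
dddAAddd
dddddddd
dddddddd
k=14  dddddddd
dddddddd
dddAAddd
ddd<AAdd
dddAAAdd
dddAAddd
dddddddd
dddddddd
k=15  dddddddd
dddddddd
dddAAddd
ddddAAdd
dddvAAdd
dddAAddd
dddddddd
dddddddd
k=16  dddddddd
dddddddd
dddAAddd
ddddAAdd
dddd>Add
dddAAddd
dddddddd
dddddddd
k=17  dddddddd
dddddddd
dddAAddd
dddd^Add
dddddAdd
dddAAddd
dddddddd
dddddddd
k=18  dddddddd
dddddddd
dddAAddd
ddd<dAdd
dddddAdd
dddAAddd
dddddddd
dddddddd
k=19  dddddddd
dddddddd
ddd^Addd
dddAdAdd
dddddAdd
dddAAddd
dddddddd
dddddddd
k=20  dddddddd
dddddddd
dd<dAddd
dddAdAdd
dddddAdd
dddAAddd
dddddddd
dddddddd
k=21  dddddddd
dd^ddddd
ddAdAddd
dddAdAdd
dddddAdd
dddAAddd
dddddddd
dddddddd
k=22  dddddddd
ddA>dddd
ddAdAddd
dddAdAdd
dddddAdd
dddAAddd
dddddddd
dddddddd
k=23  dddddddd
ddAAdddd
ddAvAddd
dddAdAdd
dddddAdd
dddAAddd
dddddddd
dddddddd
k=24  dddddddd
ddAAdddd
dd<AAddd
dddAdAdd
dddddAdd
dddAAddd
dddddddd
dddddddd
k=25  dddddddd
ddAAdddd
dddAAddd
ddvAdAdd
dddddAdd
dddAAddd
dddddddd
dddddddd
k=26  dddddddd
ddAAdddd
dddAAddd
d<AAdAdd
dddddAdd
dddAAddd
dddddddd
dddddddd
k=27  dddddddd
ddAAdddd
d^dAAddd
dAAAdAdd
dddddAdd
dddAAddd
dddddddd
dddddddd
k=28  dddddddd
ddAAdddd
dA>AAddd
dAAAdAdd
dddddAdd
dddAAddd
dddddddd
dddddddd
k=29  dddddddd
ddAAdddd
dAAAAddd
dAvAdAdd
dddddAdd
dddAAddd
dddddddd
dddddddd
k=30  dddddddd
ddAAdddd
dAAAAddd
dAd>dAdd
dddddAdd
dddAAddd
dddddddd
dddddddd
k=31  dddddddd
ddAAdddd
dAA^Addd
dAdddAdd
dddddAdd
dddAAddd
dddddddd
dddddddd
k=32  dddddddd
ddAAdddd
dA<dAddd
dAdddAdd
dddddAdd
dddAAddd
dddddddd
dddddddd
k=33  dddddddd
ddAAdddd
dAddAddd
dAvddAdd
dddddAdd
dddAAddd
dddddddd
dddddddd
k=34  dddddddd
ddAAdddd
dAddAddd
d<AddAdd
dddddAdd
dddAAddd
dddddddd
dddddddd
k=35  dddddddd
ddAAdddd
dAddAddd
ddAddAdd
dvdddAdd
dddAAddd
dddddddd
dddddddd
k=36  dddddddd
ddAAdddd
dAddAddd
ddAddAdd
<AdddAdd
dddAAddd
dddddddd
dddddddd
k=37  dddddddd
ddAAdddd
dAddAddd
^dAddAdd
AAdddAdd
dddAAddd
dddddddd
dddddddd
k=38  dddddddd
ddAAdddd
dAddAddd
A>AddAdd
AAdddAdd
dddAAddd
dddddddd
dddddddd

1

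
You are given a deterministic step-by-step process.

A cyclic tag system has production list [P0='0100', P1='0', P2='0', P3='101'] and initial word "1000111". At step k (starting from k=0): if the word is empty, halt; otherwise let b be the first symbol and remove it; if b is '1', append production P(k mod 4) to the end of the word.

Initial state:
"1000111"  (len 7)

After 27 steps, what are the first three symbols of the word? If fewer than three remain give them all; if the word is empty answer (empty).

(empty)

gen 0: "1000111"  (len 7)
gen 1: "0001110100"  (len 10)
gen 2: "001110100"  (len 9)
gen 3: "01110100"  (len 8)
gen 4: "1110100"  (len 7)
gen 5: "1101000100"  (len 10)
gen 6: "1010001000"  (len 10)
gen 7: "0100010000"  (len 10)
gen 8: "100010000"  (len 9)
gen 9: "000100000100"  (len 12)
gen 10: "00100000100"  (len 11)
gen 11: "0100000100"  (len 10)
gen 12: "100000100"  (len 9)
gen 13: "000001000100"  (len 12)
gen 14: "00001000100"  (len 11)
gen 15: "0001000100"  (len 10)
gen 16: "001000100"  (len 9)
gen 17: "01000100"  (len 8)
gen 18: "1000100"  (len 7)
gen 19: "0001000"  (len 7)
gen 20: "001000"  (len 6)
gen 21: "01000"  (len 5)
gen 22: "1000"  (len 4)
gen 23: "0000"  (len 4)
gen 24: "000"  (len 3)
gen 25: "00"  (len 2)
gen 26: "0"  (len 1)
gen 27: (halted — word empty)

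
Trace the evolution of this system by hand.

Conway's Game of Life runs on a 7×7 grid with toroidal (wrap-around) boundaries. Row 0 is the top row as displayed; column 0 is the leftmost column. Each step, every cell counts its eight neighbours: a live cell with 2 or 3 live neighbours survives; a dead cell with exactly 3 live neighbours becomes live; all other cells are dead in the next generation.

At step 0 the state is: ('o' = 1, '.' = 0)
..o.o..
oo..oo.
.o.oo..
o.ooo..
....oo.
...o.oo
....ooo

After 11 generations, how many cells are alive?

k=0  ..o.o..
oo..oo.
.o.oo..
o.ooo..
....oo.
...o.oo
....ooo
k=1  oo.....
oo...o.
......o
.oo....
..o....
...o...
......o
k=2  .o.....
.o.....
..o...o
.oo....
.ooo...
.......
o......
k=3  oo.....
ooo....
o.o....
o......
.o.o...
.oo....
.......
k=4  o.o....
..o...o
o.o...o
o.o....
oo.....
.oo....
o.o....
k=5  o.oo..o
..oo..o
o.oo..o
..o....
o......
..o....
o.oo...
k=6  o...o.o
....oo.
o.....o
o.oo..o
.o.....
..oo...
o.....o
k=7  o...o..
....o..
oo.oo..
..o...o
oo.....
ooo....
oo.o.oo
k=8  oo.oo..
oo..oo.
oooooo.
..oo..o
......o
.......
...ooo.
k=9  oo.....
.......
.......
......o
.......
....oo.
..oo.o.
k=10  .oo....
.......
.......
.......
.....o.
...ooo.
.ooo.oo
k=11  oo.o...
.......
.......
.......
.....o.
...o...
oo...oo

9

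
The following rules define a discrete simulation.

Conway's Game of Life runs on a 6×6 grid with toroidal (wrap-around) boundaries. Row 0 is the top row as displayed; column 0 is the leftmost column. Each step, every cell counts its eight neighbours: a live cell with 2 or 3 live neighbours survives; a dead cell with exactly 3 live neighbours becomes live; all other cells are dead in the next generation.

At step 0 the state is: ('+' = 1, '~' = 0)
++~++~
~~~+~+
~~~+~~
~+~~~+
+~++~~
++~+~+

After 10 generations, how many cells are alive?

step 0: ++~++~
~~~+~+
~~~+~~
~+~~~+
+~++~~
++~+~+
step 1: ~+~+~~
+~~+~+
+~+~~~
++~++~
~~~+~~
~~~~~~
step 2: +~+~+~
+~~+++
~~+~~~
++~+++
~~+++~
~~+~~~
step 3: +~+~+~
+~+~+~
~~+~~~
++~~~+
+~~~~~
~~+~++
step 4: +~+~+~
~~+~~~
~~++~~
++~~~+
~~~~+~
+~~~+~
step 5: ~~~~~~
~~+~~~
+~++~~
++++++
~+~~+~
~+~~+~
step 6: ~~~~~~
~+++~~
+~~~~~
~~~~~~
~~~~~~
~~~~~~
step 7: ~~+~~~
~++~~~
~++~~~
~~~~~~
~~~~~~
~~~~~~
step 8: ~++~~~
~~~+~~
~++~~~
~~~~~~
~~~~~~
~~~~~~
step 9: ~~+~~~
~~~+~~
~~+~~~
~~~~~~
~~~~~~
~~~~~~
step 10: ~~~~~~
~~++~~
~~~~~~
~~~~~~
~~~~~~
~~~~~~

2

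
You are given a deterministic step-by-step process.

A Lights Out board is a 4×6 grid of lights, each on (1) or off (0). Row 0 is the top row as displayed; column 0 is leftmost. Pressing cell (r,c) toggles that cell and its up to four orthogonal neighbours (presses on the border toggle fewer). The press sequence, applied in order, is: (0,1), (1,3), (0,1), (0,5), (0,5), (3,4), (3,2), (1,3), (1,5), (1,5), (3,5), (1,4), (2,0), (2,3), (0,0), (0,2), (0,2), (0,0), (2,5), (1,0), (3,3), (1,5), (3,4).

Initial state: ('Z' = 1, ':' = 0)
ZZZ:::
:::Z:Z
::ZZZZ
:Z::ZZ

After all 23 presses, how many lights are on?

13

[0] ZZZ:::
:::Z:Z
::ZZZZ
:Z::ZZ
[1] ::::::
:Z:Z:Z
::ZZZZ
:Z::ZZ
[2] :::Z::
:ZZ:ZZ
::Z:ZZ
:Z::ZZ
[3] ZZZZ::
::Z:ZZ
::Z:ZZ
:Z::ZZ
[4] ZZZZZZ
::Z:Z:
::Z:ZZ
:Z::ZZ
[5] ZZZZ::
::Z:ZZ
::Z:ZZ
:Z::ZZ
[6] ZZZZ::
::Z:ZZ
::Z::Z
:Z:Z::
[7] ZZZZ::
::Z:ZZ
:::::Z
::Z:::
[8] ZZZ:::
:::Z:Z
:::Z:Z
::Z:::
[9] ZZZ::Z
:::ZZ:
:::Z::
::Z:::
[10] ZZZ:::
:::Z:Z
:::Z:Z
::Z:::
[11] ZZZ:::
:::Z:Z
:::Z::
::Z:ZZ
[12] ZZZ:Z:
::::Z:
:::ZZ:
::Z:ZZ
[13] ZZZ:Z:
Z:::Z:
ZZ:ZZ:
Z:Z:ZZ
[14] ZZZ:Z:
Z::ZZ:
ZZZ:::
Z:ZZZZ
[15] ::Z:Z:
:::ZZ:
ZZZ:::
Z:ZZZZ
[16] :Z:ZZ:
::ZZZ:
ZZZ:::
Z:ZZZZ
[17] ::Z:Z:
:::ZZ:
ZZZ:::
Z:ZZZZ
[18] ZZZ:Z:
Z::ZZ:
ZZZ:::
Z:ZZZZ
[19] ZZZ:Z:
Z::ZZZ
ZZZ:ZZ
Z:ZZZ:
[20] :ZZ:Z:
:Z:ZZZ
:ZZ:ZZ
Z:ZZZ:
[21] :ZZ:Z:
:Z:ZZZ
:ZZZZZ
Z:::::
[22] :ZZ:ZZ
:Z:Z::
:ZZZZ:
Z:::::
[23] :ZZ:ZZ
:Z:Z::
:ZZZ::
Z::ZZZ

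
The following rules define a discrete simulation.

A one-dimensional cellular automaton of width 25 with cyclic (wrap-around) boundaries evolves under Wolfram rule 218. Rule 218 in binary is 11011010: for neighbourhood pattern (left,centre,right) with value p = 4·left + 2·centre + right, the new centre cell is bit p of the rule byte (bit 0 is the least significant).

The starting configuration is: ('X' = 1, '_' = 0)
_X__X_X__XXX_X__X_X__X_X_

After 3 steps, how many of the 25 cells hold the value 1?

step 0: _X__X_X__XXX_X__X_X__X_X_
step 1: X_XX___XXXXX__XX___XX___X
step 2: X_XXX_XXXXXXXXXXX_XXXX_XX
step 3: X_XXX_XXXXXXXXXXX_XXXX_XX

21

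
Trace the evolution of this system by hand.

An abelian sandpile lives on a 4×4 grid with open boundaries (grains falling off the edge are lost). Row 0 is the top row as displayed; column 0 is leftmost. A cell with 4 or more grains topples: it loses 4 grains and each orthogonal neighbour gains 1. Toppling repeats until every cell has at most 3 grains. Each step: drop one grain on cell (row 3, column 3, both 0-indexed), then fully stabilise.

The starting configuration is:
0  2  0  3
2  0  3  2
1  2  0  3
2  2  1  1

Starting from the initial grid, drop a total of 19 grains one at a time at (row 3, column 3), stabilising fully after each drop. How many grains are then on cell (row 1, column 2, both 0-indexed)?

k=0  0  2  0  3
2  0  3  2
1  2  0  3
2  2  1  1
k=1  0  2  0  3
2  0  3  2
1  2  0  3
2  2  1  2
k=2  0  2  0  3
2  0  3  2
1  2  0  3
2  2  1  3
k=3  0  2  0  3
2  0  3  3
1  2  1  0
2  2  2  1
k=4  0  2  0  3
2  0  3  3
1  2  1  0
2  2  2  2
k=5  0  2  0  3
2  0  3  3
1  2  1  0
2  2  2  3
k=6  0  2  0  3
2  0  3  3
1  2  1  1
2  2  3  0
k=7  0  2  0  3
2  0  3  3
1  2  1  1
2  2  3  1
k=8  0  2  0  3
2  0  3  3
1  2  1  1
2  2  3  2
k=9  0  2  0  3
2  0  3  3
1  2  1  1
2  2  3  3
k=10  0  2  0  3
2  0  3  3
1  2  2  2
2  3  0  1
k=11  0  2  0  3
2  0  3  3
1  2  2  2
2  3  0  2
k=12  0  2  0  3
2  0  3  3
1  2  2  2
2  3  0  3
k=13  0  2  0  3
2  0  3  3
1  2  2  3
2  3  1  0
k=14  0  2  0  3
2  0  3  3
1  2  2  3
2  3  1  1
k=15  0  2  0  3
2  0  3  3
1  2  2  3
2  3  1  2
k=16  0  2  0  3
2  0  3  3
1  2  2  3
2  3  1  3
k=17  0  2  2  0
2  1  1  2
1  3  0  2
2  3  3  1
k=18  0  2  2  0
2  1  1  2
1  3  0  2
2  3  3  2
k=19  0  2  2  0
2  1  1  2
1  3  0  2
2  3  3  3

1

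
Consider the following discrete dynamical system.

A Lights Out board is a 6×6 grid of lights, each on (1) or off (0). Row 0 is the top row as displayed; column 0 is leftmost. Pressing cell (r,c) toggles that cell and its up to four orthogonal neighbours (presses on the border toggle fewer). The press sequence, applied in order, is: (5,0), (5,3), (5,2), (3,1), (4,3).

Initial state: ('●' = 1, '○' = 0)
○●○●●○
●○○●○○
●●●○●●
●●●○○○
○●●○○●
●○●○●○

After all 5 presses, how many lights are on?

step 0: ○●○●●○
●○○●○○
●●●○●●
●●●○○○
○●●○○●
●○●○●○
step 1: ○●○●●○
●○○●○○
●●●○●●
●●●○○○
●●●○○●
○●●○●○
step 2: ○●○●●○
●○○●○○
●●●○●●
●●●○○○
●●●●○●
○●○●○○
step 3: ○●○●●○
●○○●○○
●●●○●●
●●●○○○
●●○●○●
○○●○○○
step 4: ○●○●●○
●○○●○○
●○●○●●
○○○○○○
●○○●○●
○○●○○○
step 5: ○●○●●○
●○○●○○
●○●○●●
○○○●○○
●○●○●●
○○●●○○

16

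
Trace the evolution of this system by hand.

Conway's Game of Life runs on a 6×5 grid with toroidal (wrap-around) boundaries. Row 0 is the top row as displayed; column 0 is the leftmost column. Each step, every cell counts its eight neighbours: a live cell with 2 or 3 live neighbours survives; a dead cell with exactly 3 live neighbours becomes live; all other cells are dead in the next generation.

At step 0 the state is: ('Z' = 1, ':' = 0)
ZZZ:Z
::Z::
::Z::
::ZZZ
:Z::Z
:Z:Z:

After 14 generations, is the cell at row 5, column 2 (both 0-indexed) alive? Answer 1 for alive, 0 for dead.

gen 0: ZZZ:Z
::Z::
::Z::
::ZZZ
:Z::Z
:Z:Z:
gen 1: Z:::Z
Z:Z::
:ZZ::
ZZZ:Z
:Z::Z
:::Z:
gen 2: ZZ:ZZ
Z:ZZZ
::::Z
::::Z
:Z::Z
:::Z:
gen 3: :Z:::
::Z::
:::::
:::ZZ
Z::ZZ
:Z:Z:
gen 4: :Z:::
:::::
:::Z:
Z::Z:
Z::::
:Z:Z:
gen 5: ::Z::
:::::
::::Z
:::::
ZZZ::
ZZZ::
gen 6: ::Z::
:::::
:::::
ZZ:::
Z:Z::
Z::Z:
gen 7: :::::
:::::
:::::
ZZ:::
Z:Z::
::ZZZ
gen 8: :::Z:
:::::
:::::
ZZ:::
Z:Z::
:ZZZZ
gen 9: :::ZZ
:::::
:::::
ZZ:::
:::::
ZZ::Z
gen 10: :::ZZ
:::::
:::::
:::::
::::Z
Z::ZZ
gen 11: Z::Z:
:::::
:::::
:::::
Z::ZZ
Z::::
gen 12: ::::Z
:::::
:::::
::::Z
Z:::Z
ZZ:Z:
gen 13: Z:::Z
:::::
:::::
Z:::Z
:Z:Z:
:Z:Z:
gen 14: Z:::Z
:::::
:::::
Z:::Z
:Z:Z:
:Z:Z:

0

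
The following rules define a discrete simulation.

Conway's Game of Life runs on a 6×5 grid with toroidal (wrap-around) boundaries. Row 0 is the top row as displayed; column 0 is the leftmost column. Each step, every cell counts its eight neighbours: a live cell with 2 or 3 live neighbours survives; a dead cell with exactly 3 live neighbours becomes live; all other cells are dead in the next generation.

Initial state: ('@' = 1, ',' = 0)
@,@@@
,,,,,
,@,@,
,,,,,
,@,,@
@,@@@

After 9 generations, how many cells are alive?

t=0: @,@@@
,,,,,
,@,@,
,,,,,
,@,,@
@,@@@
t=1: @,@,,
@@,,,
,,,,,
@,@,,
,@@,@
,,,,,
t=2: @,,,,
@@,,,
@,,,,
@,@@,
@@@@,
@,@@,
t=3: @,@,,
@@,,@
@,@,,
@,,@,
@,,,,
@,,@,
t=4: ,,@@,
,,@@@
,,@@,
@,,,,
@@,,,
@,,,,
t=5: ,@@,,
,@,,@
,@@,,
@,@,@
@@,,@
@,@,@
t=6: ,,@,@
,,,@,
,,@,@
,,@,@
,,@,,
,,@,@
t=7: ,,@,@
,,@,@
,,@,@
,@@,,
,@@,,
,@@,,
t=8: @,@,,
@@@,@
@,@,,
@,,,,
@,,@,
@,,,,
t=9: ,,@@,
,,@,@
,,@@,
@,,,,
@@,,,
@,,,,

10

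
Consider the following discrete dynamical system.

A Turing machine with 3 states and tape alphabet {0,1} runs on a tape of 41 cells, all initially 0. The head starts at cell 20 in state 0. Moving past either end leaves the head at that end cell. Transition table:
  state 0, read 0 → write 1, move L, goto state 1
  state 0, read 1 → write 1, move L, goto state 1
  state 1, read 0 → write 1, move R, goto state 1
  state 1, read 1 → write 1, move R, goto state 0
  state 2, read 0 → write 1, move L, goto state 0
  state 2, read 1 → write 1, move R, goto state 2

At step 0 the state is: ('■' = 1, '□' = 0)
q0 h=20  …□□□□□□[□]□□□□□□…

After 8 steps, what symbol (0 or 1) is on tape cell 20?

step 0: q0 h=20  …□□□□□□[□]□□□□□□…
step 1: q1 h=19  …□□□□□□[□]■□□□□□…
step 2: q1 h=20  …□□□□□■[■]□□□□□□…
step 3: q0 h=21  …□□□□■■[□]□□□□□□…
step 4: q1 h=20  …□□□□□■[■]■□□□□□…
step 5: q0 h=21  …□□□□■■[■]□□□□□□…
step 6: q1 h=20  …□□□□□■[■]■□□□□□…
step 7: q0 h=21  …□□□□■■[■]□□□□□□…
step 8: q1 h=20  …□□□□□■[■]■□□□□□…

1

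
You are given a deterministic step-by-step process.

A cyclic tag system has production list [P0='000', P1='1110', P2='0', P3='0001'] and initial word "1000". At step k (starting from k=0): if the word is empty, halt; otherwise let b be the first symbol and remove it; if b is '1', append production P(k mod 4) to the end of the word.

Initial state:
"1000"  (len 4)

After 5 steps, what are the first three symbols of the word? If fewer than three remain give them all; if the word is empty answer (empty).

00

[0] "1000"  (len 4)
[1] "000000"  (len 6)
[2] "00000"  (len 5)
[3] "0000"  (len 4)
[4] "000"  (len 3)
[5] "00"  (len 2)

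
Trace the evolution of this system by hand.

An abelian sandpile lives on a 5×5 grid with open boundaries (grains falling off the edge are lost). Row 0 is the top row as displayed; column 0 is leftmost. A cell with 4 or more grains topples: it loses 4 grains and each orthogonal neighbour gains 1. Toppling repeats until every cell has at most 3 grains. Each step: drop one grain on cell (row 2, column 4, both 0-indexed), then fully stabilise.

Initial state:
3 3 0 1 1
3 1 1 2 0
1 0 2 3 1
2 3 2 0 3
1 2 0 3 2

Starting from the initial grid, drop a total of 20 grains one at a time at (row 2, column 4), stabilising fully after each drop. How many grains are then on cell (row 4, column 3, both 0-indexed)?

k=0  3 3 0 1 1
3 1 1 2 0
1 0 2 3 1
2 3 2 0 3
1 2 0 3 2
k=1  3 3 0 1 1
3 1 1 2 0
1 0 2 3 2
2 3 2 0 3
1 2 0 3 2
k=2  3 3 0 1 1
3 1 1 2 0
1 0 2 3 3
2 3 2 0 3
1 2 0 3 2
k=3  3 3 0 1 1
3 1 1 3 1
1 0 3 0 2
2 3 2 2 0
1 2 0 3 3
k=4  3 3 0 1 1
3 1 1 3 1
1 0 3 0 3
2 3 2 2 0
1 2 0 3 3
k=5  3 3 0 1 1
3 1 1 3 2
1 0 3 1 0
2 3 2 2 1
1 2 0 3 3
k=6  3 3 0 1 1
3 1 1 3 2
1 0 3 1 1
2 3 2 2 1
1 2 0 3 3
k=7  3 3 0 1 1
3 1 1 3 2
1 0 3 1 2
2 3 2 2 1
1 2 0 3 3
k=8  3 3 0 1 1
3 1 1 3 2
1 0 3 1 3
2 3 2 2 1
1 2 0 3 3
k=9  3 3 0 1 1
3 1 1 3 3
1 0 3 2 0
2 3 2 2 2
1 2 0 3 3
k=10  3 3 0 1 1
3 1 1 3 3
1 0 3 2 1
2 3 2 2 2
1 2 0 3 3
k=11  3 3 0 1 1
3 1 1 3 3
1 0 3 2 2
2 3 2 2 2
1 2 0 3 3
k=12  3 3 0 1 1
3 1 1 3 3
1 0 3 2 3
2 3 2 2 2
1 2 0 3 3
k=13  3 3 0 2 2
3 1 3 1 1
1 1 0 1 2
2 3 3 3 3
1 2 0 3 3
k=14  3 3 0 2 2
3 1 3 1 1
1 1 0 1 3
2 3 3 3 3
1 2 0 3 3
k=15  3 3 0 2 2
3 1 3 1 2
1 2 1 3 1
3 0 1 2 2
1 3 2 1 1
k=16  3 3 0 2 2
3 1 3 1 2
1 2 1 3 2
3 0 1 2 2
1 3 2 1 1
k=17  3 3 0 2 2
3 1 3 1 2
1 2 1 3 3
3 0 1 2 2
1 3 2 1 1
k=18  3 3 0 2 2
3 1 3 2 3
1 2 2 0 1
3 0 1 3 3
1 3 2 1 1
k=19  3 3 0 2 2
3 1 3 2 3
1 2 2 0 2
3 0 1 3 3
1 3 2 1 1
k=20  3 3 0 2 2
3 1 3 2 3
1 2 2 0 3
3 0 1 3 3
1 3 2 1 1

1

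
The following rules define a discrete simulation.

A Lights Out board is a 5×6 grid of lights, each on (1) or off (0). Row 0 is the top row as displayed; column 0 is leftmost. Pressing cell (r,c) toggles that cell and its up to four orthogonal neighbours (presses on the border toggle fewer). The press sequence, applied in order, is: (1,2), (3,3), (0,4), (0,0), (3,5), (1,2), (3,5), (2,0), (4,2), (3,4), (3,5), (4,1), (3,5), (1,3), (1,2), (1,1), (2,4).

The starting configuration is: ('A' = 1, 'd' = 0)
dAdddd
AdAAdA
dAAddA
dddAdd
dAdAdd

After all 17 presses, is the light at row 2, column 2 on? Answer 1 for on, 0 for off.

gen 0: dAdddd
AdAAdA
dAAddA
dddAdd
dAdAdd
gen 1: dAAddd
AAdddA
dAdddA
dddAdd
dAdAdd
gen 2: dAAddd
AAdddA
dAdAdA
ddAdAd
dAdddd
gen 3: dAAAAA
AAddAA
dAdAdA
ddAdAd
dAdddd
gen 4: AdAAAA
dAddAA
dAdAdA
ddAdAd
dAdddd
gen 5: AdAAAA
dAddAA
dAdAdd
ddAddA
dAdddA
gen 6: AddAAA
ddAAAA
dAAAdd
ddAddA
dAdddA
gen 7: AddAAA
ddAAAA
dAAAdA
ddAdAd
dAdddd
gen 8: AddAAA
AdAAAA
AdAAdA
AdAdAd
dAdddd
gen 9: AddAAA
AdAAAA
AdAAdA
AdddAd
ddAAdd
gen 10: AddAAA
AdAAAA
AdAAAA
AddAdA
ddAAAd
gen 11: AddAAA
AdAAAA
AdAAAd
AddAAd
ddAAAA
gen 12: AddAAA
AdAAAA
AdAAAd
AAdAAd
AAdAAA
gen 13: AddAAA
AdAAAA
AdAAAA
AAdAdA
AAdAAd
gen 14: AdddAA
AddddA
AdAdAA
AAdAdA
AAdAAd
gen 15: AdAdAA
AAAAdA
AdddAA
AAdAdA
AAdAAd
gen 16: AAAdAA
dddAdA
AAddAA
AAdAdA
AAdAAd
gen 17: AAAdAA
dddAAA
AAdAdd
AAdAAA
AAdAAd

0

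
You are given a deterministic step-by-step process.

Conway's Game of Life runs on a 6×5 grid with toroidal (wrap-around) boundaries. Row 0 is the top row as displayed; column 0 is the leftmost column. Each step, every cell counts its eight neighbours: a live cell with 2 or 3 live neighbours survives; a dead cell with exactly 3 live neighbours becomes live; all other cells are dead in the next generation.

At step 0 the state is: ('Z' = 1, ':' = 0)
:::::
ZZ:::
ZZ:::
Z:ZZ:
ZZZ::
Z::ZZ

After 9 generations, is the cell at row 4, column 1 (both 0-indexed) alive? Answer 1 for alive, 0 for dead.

1

step 0: :::::
ZZ:::
ZZ:::
Z:ZZ:
ZZZ::
Z::ZZ
step 1: :Z:::
ZZ:::
:::::
:::Z:
:::::
Z:ZZZ
step 2: :::Z:
ZZ:::
:::::
:::::
::Z::
ZZZZZ
step 3: :::Z:
:::::
:::::
:::::
Z:Z:Z
ZZ::Z
step 4: Z:::Z
:::::
:::::
:::::
:::ZZ
:ZZ::
step 5: ZZ:::
:::::
:::::
:::::
::ZZ:
:ZZ::
step 6: ZZZ::
:::::
:::::
:::::
:ZZZ:
Z::Z:
step 7: ZZZ:Z
:Z:::
:::::
::Z::
:ZZZZ
Z::Z:
step 8: ::ZZZ
:ZZ::
:::::
:ZZ::
ZZ::Z
:::::
step 9: :ZZZ:
:ZZ::
:::::
:ZZ::
ZZZ::
:ZZ::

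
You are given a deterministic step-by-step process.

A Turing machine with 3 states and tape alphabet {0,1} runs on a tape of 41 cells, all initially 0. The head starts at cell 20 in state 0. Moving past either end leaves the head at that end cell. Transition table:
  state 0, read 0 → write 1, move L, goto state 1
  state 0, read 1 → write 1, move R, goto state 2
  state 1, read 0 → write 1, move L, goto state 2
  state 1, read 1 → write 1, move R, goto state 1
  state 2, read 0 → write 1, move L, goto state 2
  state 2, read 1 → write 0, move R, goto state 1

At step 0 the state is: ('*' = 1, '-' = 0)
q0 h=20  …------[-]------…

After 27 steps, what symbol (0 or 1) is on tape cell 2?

gen 0: q0 h=20  …------[-]------…
gen 1: q1 h=19  …------[-]*-----…
gen 2: q2 h=18  …------[-]**----…
gen 3: q2 h=17  …------[-]***---…
gen 4: q2 h=16  …------[-]****--…
gen 5: q2 h=15  …------[-]*****-…
gen 6: q2 h=14  …------[-]******…
gen 7: q2 h=13  …------[-]******…
gen 8: q2 h=12  …------[-]******…
gen 9: q2 h=11  …------[-]******…
gen 10: q2 h=10  …------[-]******…
gen 11: q2 h= 9  …------[-]******…
gen 12: q2 h= 8  …------[-]******…
gen 13: q2 h= 7  …------[-]******…
gen 14: q2 h= 6  |------[-]******…
gen 15: q2 h= 5  |-----[-]******…
gen 16: q2 h= 4  |----[-]******…
gen 17: q2 h= 3  |---[-]******…
gen 18: q2 h= 2  |--[-]******…
gen 19: q2 h= 1  |-[-]******…
gen 20: q2 h= 0  |[-]******…
gen 21: q2 h= 0  |[*]******…
gen 22: q1 h= 1  |-[*]******…
gen 23: q1 h= 2  |-*[*]******…
gen 24: q1 h= 3  |-**[*]******…
gen 25: q1 h= 4  |-***[*]******…
gen 26: q1 h= 5  |-****[*]******…
gen 27: q1 h= 6  |-*****[*]******…

1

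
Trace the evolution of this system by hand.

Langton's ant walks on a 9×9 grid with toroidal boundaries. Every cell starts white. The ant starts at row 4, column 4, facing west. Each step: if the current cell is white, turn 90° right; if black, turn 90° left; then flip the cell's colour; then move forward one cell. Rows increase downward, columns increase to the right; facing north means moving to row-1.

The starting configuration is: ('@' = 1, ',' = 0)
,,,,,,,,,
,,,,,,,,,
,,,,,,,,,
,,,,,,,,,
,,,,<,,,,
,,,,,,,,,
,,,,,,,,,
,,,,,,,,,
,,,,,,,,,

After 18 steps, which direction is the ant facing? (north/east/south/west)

east

[0] ,,,,,,,,,
,,,,,,,,,
,,,,,,,,,
,,,,,,,,,
,,,,<,,,,
,,,,,,,,,
,,,,,,,,,
,,,,,,,,,
,,,,,,,,,
[1] ,,,,,,,,,
,,,,,,,,,
,,,,,,,,,
,,,,^,,,,
,,,,@,,,,
,,,,,,,,,
,,,,,,,,,
,,,,,,,,,
,,,,,,,,,
[2] ,,,,,,,,,
,,,,,,,,,
,,,,,,,,,
,,,,@>,,,
,,,,@,,,,
,,,,,,,,,
,,,,,,,,,
,,,,,,,,,
,,,,,,,,,
[3] ,,,,,,,,,
,,,,,,,,,
,,,,,,,,,
,,,,@@,,,
,,,,@v,,,
,,,,,,,,,
,,,,,,,,,
,,,,,,,,,
,,,,,,,,,
[4] ,,,,,,,,,
,,,,,,,,,
,,,,,,,,,
,,,,@@,,,
,,,,<@,,,
,,,,,,,,,
,,,,,,,,,
,,,,,,,,,
,,,,,,,,,
[5] ,,,,,,,,,
,,,,,,,,,
,,,,,,,,,
,,,,@@,,,
,,,,,@,,,
,,,,v,,,,
,,,,,,,,,
,,,,,,,,,
,,,,,,,,,
[6] ,,,,,,,,,
,,,,,,,,,
,,,,,,,,,
,,,,@@,,,
,,,,,@,,,
,,,<@,,,,
,,,,,,,,,
,,,,,,,,,
,,,,,,,,,
[7] ,,,,,,,,,
,,,,,,,,,
,,,,,,,,,
,,,,@@,,,
,,,^,@,,,
,,,@@,,,,
,,,,,,,,,
,,,,,,,,,
,,,,,,,,,
[8] ,,,,,,,,,
,,,,,,,,,
,,,,,,,,,
,,,,@@,,,
,,,@>@,,,
,,,@@,,,,
,,,,,,,,,
,,,,,,,,,
,,,,,,,,,
[9] ,,,,,,,,,
,,,,,,,,,
,,,,,,,,,
,,,,@@,,,
,,,@@@,,,
,,,@v,,,,
,,,,,,,,,
,,,,,,,,,
,,,,,,,,,
[10] ,,,,,,,,,
,,,,,,,,,
,,,,,,,,,
,,,,@@,,,
,,,@@@,,,
,,,@,>,,,
,,,,,,,,,
,,,,,,,,,
,,,,,,,,,
[11] ,,,,,,,,,
,,,,,,,,,
,,,,,,,,,
,,,,@@,,,
,,,@@@,,,
,,,@,@,,,
,,,,,v,,,
,,,,,,,,,
,,,,,,,,,
[12] ,,,,,,,,,
,,,,,,,,,
,,,,,,,,,
,,,,@@,,,
,,,@@@,,,
,,,@,@,,,
,,,,<@,,,
,,,,,,,,,
,,,,,,,,,
[13] ,,,,,,,,,
,,,,,,,,,
,,,,,,,,,
,,,,@@,,,
,,,@@@,,,
,,,@^@,,,
,,,,@@,,,
,,,,,,,,,
,,,,,,,,,
[14] ,,,,,,,,,
,,,,,,,,,
,,,,,,,,,
,,,,@@,,,
,,,@@@,,,
,,,@@>,,,
,,,,@@,,,
,,,,,,,,,
,,,,,,,,,
[15] ,,,,,,,,,
,,,,,,,,,
,,,,,,,,,
,,,,@@,,,
,,,@@^,,,
,,,@@,,,,
,,,,@@,,,
,,,,,,,,,
,,,,,,,,,
[16] ,,,,,,,,,
,,,,,,,,,
,,,,,,,,,
,,,,@@,,,
,,,@<,,,,
,,,@@,,,,
,,,,@@,,,
,,,,,,,,,
,,,,,,,,,
[17] ,,,,,,,,,
,,,,,,,,,
,,,,,,,,,
,,,,@@,,,
,,,@,,,,,
,,,@v,,,,
,,,,@@,,,
,,,,,,,,,
,,,,,,,,,
[18] ,,,,,,,,,
,,,,,,,,,
,,,,,,,,,
,,,,@@,,,
,,,@,,,,,
,,,@,>,,,
,,,,@@,,,
,,,,,,,,,
,,,,,,,,,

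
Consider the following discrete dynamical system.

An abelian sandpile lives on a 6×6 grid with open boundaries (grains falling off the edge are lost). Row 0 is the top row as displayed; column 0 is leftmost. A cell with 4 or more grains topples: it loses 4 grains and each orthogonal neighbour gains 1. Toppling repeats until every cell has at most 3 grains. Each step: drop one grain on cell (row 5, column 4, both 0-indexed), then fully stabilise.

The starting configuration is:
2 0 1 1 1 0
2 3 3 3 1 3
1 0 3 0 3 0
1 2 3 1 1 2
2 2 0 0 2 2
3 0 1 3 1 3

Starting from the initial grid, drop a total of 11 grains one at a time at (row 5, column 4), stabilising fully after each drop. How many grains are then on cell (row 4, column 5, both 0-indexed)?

0

0) 2 0 1 1 1 0
2 3 3 3 1 3
1 0 3 0 3 0
1 2 3 1 1 2
2 2 0 0 2 2
3 0 1 3 1 3
1) 2 0 1 1 1 0
2 3 3 3 1 3
1 0 3 0 3 0
1 2 3 1 1 2
2 2 0 0 2 2
3 0 1 3 2 3
2) 2 0 1 1 1 0
2 3 3 3 1 3
1 0 3 0 3 0
1 2 3 1 1 2
2 2 0 0 2 2
3 0 1 3 3 3
3) 2 0 1 1 1 0
2 3 3 3 1 3
1 0 3 0 3 0
1 2 3 1 1 2
2 2 0 1 3 3
3 0 2 0 2 0
4) 2 0 1 1 1 0
2 3 3 3 1 3
1 0 3 0 3 0
1 2 3 1 1 2
2 2 0 1 3 3
3 0 2 0 3 0
5) 2 0 1 1 1 0
2 3 3 3 1 3
1 0 3 0 3 0
1 2 3 1 2 3
2 2 0 2 1 0
3 0 2 1 1 2
6) 2 0 1 1 1 0
2 3 3 3 1 3
1 0 3 0 3 0
1 2 3 1 2 3
2 2 0 2 1 0
3 0 2 1 2 2
7) 2 0 1 1 1 0
2 3 3 3 1 3
1 0 3 0 3 0
1 2 3 1 2 3
2 2 0 2 1 0
3 0 2 1 3 2
8) 2 0 1 1 1 0
2 3 3 3 1 3
1 0 3 0 3 0
1 2 3 1 2 3
2 2 0 2 2 0
3 0 2 2 0 3
9) 2 0 1 1 1 0
2 3 3 3 1 3
1 0 3 0 3 0
1 2 3 1 2 3
2 2 0 2 2 0
3 0 2 2 1 3
10) 2 0 1 1 1 0
2 3 3 3 1 3
1 0 3 0 3 0
1 2 3 1 2 3
2 2 0 2 2 0
3 0 2 2 2 3
11) 2 0 1 1 1 0
2 3 3 3 1 3
1 0 3 0 3 0
1 2 3 1 2 3
2 2 0 2 2 0
3 0 2 2 3 3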